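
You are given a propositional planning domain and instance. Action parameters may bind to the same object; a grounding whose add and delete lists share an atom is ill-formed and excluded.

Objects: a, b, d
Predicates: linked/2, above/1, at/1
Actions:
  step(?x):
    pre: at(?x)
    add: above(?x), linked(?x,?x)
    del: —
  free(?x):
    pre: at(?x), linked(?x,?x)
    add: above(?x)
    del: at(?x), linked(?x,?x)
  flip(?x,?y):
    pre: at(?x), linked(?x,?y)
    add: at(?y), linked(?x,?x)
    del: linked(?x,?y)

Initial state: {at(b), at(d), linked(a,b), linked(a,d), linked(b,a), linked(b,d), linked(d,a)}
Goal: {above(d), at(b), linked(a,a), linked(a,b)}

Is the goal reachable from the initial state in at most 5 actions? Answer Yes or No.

Yes

1. step(d)  →  {above(d), at(b), at(d), linked(a,b), linked(a,d), linked(b,a), linked(b,d), linked(d,a), linked(d,d)}
2. flip(b,a)  →  {above(d), at(a), at(b), at(d), linked(a,b), linked(a,d), linked(b,b), linked(b,d), linked(d,a), linked(d,d)}
3. step(a)  →  {above(a), above(d), at(a), at(b), at(d), linked(a,a), linked(a,b), linked(a,d), linked(b,b), linked(b,d), linked(d,a), linked(d,d)}
optimal plan length = 3; 3 ≤ 5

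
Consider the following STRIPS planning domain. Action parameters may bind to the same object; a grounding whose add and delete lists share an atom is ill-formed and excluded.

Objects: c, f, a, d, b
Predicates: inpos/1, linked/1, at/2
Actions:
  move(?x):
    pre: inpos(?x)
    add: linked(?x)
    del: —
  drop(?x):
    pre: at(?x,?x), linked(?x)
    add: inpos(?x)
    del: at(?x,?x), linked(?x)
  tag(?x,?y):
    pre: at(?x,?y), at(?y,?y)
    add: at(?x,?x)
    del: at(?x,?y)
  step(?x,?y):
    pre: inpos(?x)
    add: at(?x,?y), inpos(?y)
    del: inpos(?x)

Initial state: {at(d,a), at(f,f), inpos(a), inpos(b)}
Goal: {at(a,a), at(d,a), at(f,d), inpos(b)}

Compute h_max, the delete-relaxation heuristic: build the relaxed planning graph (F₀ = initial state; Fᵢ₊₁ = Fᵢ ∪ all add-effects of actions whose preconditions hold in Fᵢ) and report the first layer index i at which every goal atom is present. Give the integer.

F0 = init (4 atoms)
F1 = F0 ∪ {at(a,b), at(a,c), at(a,d), at(a,f), at(b,a), at(b,c), at(b,d), at(b,f), inpos(c), inpos(d), inpos(f), linked(a), linked(b)}  (17 atoms)
F2 = F1 ∪ {at(a,a), at(b,b), at(c,a), at(c,b), at(c,d), at(c,f), at(d,b), at(d,c), at(d,f), at(f,a), at(f,b), at(f,c), at(f,d), linked(c), linked(d), linked(f)}  (33 atoms)
goal ⊆ F2  ⇒  h_max = 2

2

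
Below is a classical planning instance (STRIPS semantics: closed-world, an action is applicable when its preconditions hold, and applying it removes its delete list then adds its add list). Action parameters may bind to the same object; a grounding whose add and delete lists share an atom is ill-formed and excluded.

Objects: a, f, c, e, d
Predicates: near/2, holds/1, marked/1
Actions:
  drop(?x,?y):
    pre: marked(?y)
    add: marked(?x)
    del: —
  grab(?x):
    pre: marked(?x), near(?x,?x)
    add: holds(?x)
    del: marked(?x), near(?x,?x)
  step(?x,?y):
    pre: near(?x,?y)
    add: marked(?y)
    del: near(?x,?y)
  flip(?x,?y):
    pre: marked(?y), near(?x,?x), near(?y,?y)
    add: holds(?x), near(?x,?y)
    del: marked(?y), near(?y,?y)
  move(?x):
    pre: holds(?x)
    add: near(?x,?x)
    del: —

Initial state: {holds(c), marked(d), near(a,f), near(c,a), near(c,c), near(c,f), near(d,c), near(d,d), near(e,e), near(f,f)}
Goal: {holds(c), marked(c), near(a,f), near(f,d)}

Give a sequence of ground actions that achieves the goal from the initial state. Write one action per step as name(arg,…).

drop(c,d); flip(f,d)

1. drop(c,d)  →  {holds(c), marked(c), marked(d), near(a,f), near(c,a), near(c,c), near(c,f), near(d,c), near(d,d), near(e,e), near(f,f)}
2. flip(f,d)  →  {holds(c), holds(f), marked(c), near(a,f), near(c,a), near(c,c), near(c,f), near(d,c), near(e,e), near(f,d), near(f,f)}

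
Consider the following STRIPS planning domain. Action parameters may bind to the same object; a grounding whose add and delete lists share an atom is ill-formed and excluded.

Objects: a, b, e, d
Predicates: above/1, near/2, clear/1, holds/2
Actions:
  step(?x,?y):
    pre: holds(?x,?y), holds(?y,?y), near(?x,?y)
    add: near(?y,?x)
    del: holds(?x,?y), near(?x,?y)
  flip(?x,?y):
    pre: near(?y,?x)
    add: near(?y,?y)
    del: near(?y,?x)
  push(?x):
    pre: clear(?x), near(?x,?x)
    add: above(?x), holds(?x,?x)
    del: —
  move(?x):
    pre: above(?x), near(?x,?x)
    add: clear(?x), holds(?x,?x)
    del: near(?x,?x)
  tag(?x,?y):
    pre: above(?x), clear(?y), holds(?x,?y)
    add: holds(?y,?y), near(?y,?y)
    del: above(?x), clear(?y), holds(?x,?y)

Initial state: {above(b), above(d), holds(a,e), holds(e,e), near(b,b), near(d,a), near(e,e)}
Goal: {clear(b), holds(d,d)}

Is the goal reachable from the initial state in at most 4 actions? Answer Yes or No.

1. flip(a,d)  →  {above(b), above(d), holds(a,e), holds(e,e), near(b,b), near(d,d), near(e,e)}
2. move(b)  →  {above(b), above(d), clear(b), holds(a,e), holds(b,b), holds(e,e), near(d,d), near(e,e)}
3. move(d)  →  {above(b), above(d), clear(b), clear(d), holds(a,e), holds(b,b), holds(d,d), holds(e,e), near(e,e)}
optimal plan length = 3; 3 ≤ 4

Yes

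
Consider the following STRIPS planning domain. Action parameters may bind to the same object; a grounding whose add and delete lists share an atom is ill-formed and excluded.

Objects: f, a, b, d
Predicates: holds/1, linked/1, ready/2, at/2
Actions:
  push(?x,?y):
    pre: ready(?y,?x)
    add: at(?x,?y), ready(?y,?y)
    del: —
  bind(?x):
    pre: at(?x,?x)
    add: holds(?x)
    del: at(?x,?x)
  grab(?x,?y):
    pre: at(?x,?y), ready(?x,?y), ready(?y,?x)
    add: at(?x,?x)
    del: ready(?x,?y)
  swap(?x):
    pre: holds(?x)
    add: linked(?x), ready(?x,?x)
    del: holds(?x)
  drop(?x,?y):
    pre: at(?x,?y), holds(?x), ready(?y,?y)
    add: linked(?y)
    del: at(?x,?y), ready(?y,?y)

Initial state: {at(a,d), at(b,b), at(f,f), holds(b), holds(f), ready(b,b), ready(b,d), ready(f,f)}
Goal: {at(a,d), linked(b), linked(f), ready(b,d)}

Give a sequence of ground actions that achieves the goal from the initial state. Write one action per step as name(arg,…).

1. swap(f)  →  {at(a,d), at(b,b), at(f,f), holds(b), linked(f), ready(b,b), ready(b,d), ready(f,f)}
2. swap(b)  →  {at(a,d), at(b,b), at(f,f), linked(b), linked(f), ready(b,b), ready(b,d), ready(f,f)}

swap(f); swap(b)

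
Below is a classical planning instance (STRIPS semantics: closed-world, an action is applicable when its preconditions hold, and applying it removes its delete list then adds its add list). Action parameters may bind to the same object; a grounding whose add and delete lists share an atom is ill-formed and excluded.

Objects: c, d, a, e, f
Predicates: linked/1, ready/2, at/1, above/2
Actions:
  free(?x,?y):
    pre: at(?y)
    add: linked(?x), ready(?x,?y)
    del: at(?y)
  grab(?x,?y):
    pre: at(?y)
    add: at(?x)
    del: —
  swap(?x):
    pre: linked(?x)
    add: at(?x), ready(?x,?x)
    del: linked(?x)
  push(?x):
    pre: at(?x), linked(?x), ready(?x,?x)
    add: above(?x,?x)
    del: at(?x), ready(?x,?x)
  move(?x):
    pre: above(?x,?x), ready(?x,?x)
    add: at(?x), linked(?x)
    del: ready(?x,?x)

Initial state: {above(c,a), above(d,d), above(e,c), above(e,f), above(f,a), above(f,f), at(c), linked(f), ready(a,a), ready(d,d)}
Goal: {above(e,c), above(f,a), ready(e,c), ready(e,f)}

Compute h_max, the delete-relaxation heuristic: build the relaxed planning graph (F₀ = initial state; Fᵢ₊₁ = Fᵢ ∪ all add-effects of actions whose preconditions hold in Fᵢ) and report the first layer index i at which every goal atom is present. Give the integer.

2

F0 = init (10 atoms)
F1 = F0 ∪ {at(a), at(d), at(e), at(f), linked(a), linked(c), linked(d), linked(e), ready(a,c), ready(c,c), ready(d,c), ready(e,c), ready(f,c), ready(f,f)}  (24 atoms)
F2 = F1 ∪ {above(a,a), above(c,c), ready(a,d), ready(a,e), ready(a,f), ready(c,a), ready(c,d), ready(c,e), ready(c,f), ready(d,a), ready(d,e), ready(d,f), ready(e,a), ready(e,d), ready(e,e), ready(e,f), ready(f,a), ready(f,d), ready(f,e)}  (43 atoms)
goal ⊆ F2  ⇒  h_max = 2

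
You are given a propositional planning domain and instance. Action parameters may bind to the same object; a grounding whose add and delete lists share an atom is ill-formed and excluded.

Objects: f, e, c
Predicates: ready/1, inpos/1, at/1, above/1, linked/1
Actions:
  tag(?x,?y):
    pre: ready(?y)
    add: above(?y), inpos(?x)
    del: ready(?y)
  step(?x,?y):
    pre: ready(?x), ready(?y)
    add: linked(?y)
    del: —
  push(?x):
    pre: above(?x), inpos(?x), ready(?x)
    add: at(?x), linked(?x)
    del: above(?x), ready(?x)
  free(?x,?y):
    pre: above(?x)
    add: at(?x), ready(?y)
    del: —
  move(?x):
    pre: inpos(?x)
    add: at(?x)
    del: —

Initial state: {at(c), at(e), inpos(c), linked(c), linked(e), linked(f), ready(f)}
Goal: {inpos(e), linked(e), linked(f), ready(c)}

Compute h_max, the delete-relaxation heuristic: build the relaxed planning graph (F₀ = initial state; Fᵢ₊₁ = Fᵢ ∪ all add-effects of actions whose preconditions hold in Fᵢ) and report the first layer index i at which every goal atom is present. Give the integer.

F0 = init (7 atoms)
F1 = F0 ∪ {above(f), inpos(e), inpos(f)}  (10 atoms)
F2 = F1 ∪ {at(f), ready(c), ready(e)}  (13 atoms)
goal ⊆ F2  ⇒  h_max = 2

2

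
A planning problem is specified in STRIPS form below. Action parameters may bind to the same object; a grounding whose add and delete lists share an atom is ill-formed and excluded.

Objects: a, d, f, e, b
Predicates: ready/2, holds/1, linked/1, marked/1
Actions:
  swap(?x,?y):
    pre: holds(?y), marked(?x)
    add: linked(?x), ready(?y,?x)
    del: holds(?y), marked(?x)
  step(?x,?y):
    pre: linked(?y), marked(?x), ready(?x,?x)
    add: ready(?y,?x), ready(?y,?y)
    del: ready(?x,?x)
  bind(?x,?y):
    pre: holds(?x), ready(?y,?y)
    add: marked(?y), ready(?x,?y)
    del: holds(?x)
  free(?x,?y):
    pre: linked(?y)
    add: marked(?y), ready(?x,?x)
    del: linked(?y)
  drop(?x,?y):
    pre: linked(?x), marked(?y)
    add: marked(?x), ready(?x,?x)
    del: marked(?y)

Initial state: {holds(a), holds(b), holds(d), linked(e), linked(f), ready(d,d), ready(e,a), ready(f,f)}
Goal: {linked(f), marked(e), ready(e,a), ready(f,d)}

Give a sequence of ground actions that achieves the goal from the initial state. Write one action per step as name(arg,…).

bind(a,d); step(d,f); free(a,e)

1. bind(a,d)  →  {holds(b), holds(d), linked(e), linked(f), marked(d), ready(a,d), ready(d,d), ready(e,a), ready(f,f)}
2. step(d,f)  →  {holds(b), holds(d), linked(e), linked(f), marked(d), ready(a,d), ready(e,a), ready(f,d), ready(f,f)}
3. free(a,e)  →  {holds(b), holds(d), linked(f), marked(d), marked(e), ready(a,a), ready(a,d), ready(e,a), ready(f,d), ready(f,f)}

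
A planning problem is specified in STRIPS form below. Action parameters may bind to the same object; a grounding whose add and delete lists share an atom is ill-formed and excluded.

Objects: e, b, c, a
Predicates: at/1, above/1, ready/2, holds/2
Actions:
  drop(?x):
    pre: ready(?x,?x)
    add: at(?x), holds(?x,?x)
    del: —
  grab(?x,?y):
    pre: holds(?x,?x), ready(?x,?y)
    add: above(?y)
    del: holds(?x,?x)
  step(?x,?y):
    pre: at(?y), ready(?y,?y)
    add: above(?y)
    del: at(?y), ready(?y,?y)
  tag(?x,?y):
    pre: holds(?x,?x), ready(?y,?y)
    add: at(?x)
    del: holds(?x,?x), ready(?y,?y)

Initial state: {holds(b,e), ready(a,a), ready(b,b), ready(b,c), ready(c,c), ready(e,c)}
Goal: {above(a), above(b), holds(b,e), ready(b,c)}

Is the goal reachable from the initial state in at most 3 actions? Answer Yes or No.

No

1. drop(b)  →  {at(b), holds(b,b), holds(b,e), ready(a,a), ready(b,b), ready(b,c), ready(c,c), ready(e,c)}
2. drop(a)  →  {at(a), at(b), holds(a,a), holds(b,b), holds(b,e), ready(a,a), ready(b,b), ready(b,c), ready(c,c), ready(e,c)}
3. grab(b,b)  →  {above(b), at(a), at(b), holds(a,a), holds(b,e), ready(a,a), ready(b,b), ready(b,c), ready(c,c), ready(e,c)}
4. grab(a,a)  →  {above(a), above(b), at(a), at(b), holds(b,e), ready(a,a), ready(b,b), ready(b,c), ready(c,c), ready(e,c)}
optimal plan length = 4; 4 > 3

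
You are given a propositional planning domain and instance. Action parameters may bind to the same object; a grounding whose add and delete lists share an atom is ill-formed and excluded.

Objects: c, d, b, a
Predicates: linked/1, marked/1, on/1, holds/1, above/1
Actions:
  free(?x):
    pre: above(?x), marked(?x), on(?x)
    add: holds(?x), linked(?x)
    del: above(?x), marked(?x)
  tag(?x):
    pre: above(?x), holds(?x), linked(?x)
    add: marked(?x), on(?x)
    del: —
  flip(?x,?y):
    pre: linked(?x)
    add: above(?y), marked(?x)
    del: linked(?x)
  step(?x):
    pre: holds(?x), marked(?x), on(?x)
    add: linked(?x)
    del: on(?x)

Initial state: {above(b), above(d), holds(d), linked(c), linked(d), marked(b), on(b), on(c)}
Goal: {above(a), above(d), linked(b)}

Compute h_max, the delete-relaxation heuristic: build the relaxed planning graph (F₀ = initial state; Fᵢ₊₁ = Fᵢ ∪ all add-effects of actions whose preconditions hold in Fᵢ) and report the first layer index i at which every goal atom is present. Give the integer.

1

F0 = init (8 atoms)
F1 = F0 ∪ {above(a), above(c), holds(b), linked(b), marked(c), marked(d), on(d)}  (15 atoms)
goal ⊆ F1  ⇒  h_max = 1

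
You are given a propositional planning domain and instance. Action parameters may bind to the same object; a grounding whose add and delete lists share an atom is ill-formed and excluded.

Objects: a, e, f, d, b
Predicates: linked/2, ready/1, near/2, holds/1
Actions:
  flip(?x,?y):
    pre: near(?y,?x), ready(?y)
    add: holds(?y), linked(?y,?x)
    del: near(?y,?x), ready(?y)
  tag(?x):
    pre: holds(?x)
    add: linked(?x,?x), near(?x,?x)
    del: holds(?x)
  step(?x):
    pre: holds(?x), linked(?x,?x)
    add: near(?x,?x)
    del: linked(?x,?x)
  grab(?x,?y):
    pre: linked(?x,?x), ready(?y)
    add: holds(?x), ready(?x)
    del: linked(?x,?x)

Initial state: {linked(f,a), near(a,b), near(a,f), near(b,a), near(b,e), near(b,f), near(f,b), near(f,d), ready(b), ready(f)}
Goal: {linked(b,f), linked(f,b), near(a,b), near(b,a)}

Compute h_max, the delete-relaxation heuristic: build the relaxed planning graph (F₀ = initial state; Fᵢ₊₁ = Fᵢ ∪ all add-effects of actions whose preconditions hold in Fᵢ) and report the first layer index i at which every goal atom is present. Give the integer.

F0 = init (10 atoms)
F1 = F0 ∪ {holds(b), holds(f), linked(b,a), linked(b,e), linked(b,f), linked(f,b), linked(f,d)}  (17 atoms)
goal ⊆ F1  ⇒  h_max = 1

1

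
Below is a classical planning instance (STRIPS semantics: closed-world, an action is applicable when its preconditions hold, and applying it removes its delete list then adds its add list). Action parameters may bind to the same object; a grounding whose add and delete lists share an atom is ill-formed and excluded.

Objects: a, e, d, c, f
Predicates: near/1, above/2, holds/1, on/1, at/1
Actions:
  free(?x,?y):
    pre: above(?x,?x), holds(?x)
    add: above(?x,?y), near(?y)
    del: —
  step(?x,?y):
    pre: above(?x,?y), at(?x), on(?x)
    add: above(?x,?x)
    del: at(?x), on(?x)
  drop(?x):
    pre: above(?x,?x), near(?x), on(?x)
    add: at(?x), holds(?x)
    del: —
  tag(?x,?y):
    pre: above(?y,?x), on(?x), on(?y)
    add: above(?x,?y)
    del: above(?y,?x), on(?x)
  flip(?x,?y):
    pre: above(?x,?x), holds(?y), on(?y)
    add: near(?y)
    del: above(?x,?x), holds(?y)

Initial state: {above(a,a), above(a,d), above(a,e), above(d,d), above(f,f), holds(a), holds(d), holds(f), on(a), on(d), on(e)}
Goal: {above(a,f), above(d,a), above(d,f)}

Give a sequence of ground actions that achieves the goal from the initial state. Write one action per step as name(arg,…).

1. free(a,f)  →  {above(a,a), above(a,d), above(a,e), above(a,f), above(d,d), above(f,f), holds(a), holds(d), holds(f), near(f), on(a), on(d), on(e)}
2. free(d,a)  →  {above(a,a), above(a,d), above(a,e), above(a,f), above(d,a), above(d,d), above(f,f), holds(a), holds(d), holds(f), near(a), near(f), on(a), on(d), on(e)}
3. free(d,f)  →  {above(a,a), above(a,d), above(a,e), above(a,f), above(d,a), above(d,d), above(d,f), above(f,f), holds(a), holds(d), holds(f), near(a), near(f), on(a), on(d), on(e)}

free(a,f); free(d,a); free(d,f)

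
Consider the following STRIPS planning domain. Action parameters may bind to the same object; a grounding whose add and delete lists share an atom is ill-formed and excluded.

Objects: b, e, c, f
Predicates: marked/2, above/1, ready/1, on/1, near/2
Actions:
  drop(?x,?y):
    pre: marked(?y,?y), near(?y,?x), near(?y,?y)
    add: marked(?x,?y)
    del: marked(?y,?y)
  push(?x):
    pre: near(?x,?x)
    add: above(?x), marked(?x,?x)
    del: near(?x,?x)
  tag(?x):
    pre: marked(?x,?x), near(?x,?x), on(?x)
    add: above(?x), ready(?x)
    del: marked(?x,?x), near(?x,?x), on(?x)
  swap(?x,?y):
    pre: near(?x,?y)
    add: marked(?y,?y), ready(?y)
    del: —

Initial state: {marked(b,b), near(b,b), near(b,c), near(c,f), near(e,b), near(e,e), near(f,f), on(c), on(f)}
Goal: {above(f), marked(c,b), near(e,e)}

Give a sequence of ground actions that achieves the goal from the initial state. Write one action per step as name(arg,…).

1. drop(c,b)  →  {marked(c,b), near(b,b), near(b,c), near(c,f), near(e,b), near(e,e), near(f,f), on(c), on(f)}
2. push(f)  →  {above(f), marked(c,b), marked(f,f), near(b,b), near(b,c), near(c,f), near(e,b), near(e,e), on(c), on(f)}

drop(c,b); push(f)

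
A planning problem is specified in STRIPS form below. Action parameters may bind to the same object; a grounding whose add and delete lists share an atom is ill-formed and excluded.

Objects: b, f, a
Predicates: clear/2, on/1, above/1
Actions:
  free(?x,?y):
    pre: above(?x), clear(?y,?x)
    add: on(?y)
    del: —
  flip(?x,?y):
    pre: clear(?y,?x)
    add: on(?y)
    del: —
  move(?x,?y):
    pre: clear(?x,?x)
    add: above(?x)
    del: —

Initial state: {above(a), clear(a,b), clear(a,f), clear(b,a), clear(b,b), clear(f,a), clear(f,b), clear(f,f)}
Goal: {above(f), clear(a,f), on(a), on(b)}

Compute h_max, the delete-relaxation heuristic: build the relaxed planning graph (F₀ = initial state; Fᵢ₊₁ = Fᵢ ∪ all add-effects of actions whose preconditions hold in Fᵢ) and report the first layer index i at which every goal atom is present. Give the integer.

1

F0 = init (8 atoms)
F1 = F0 ∪ {above(b), above(f), on(a), on(b), on(f)}  (13 atoms)
goal ⊆ F1  ⇒  h_max = 1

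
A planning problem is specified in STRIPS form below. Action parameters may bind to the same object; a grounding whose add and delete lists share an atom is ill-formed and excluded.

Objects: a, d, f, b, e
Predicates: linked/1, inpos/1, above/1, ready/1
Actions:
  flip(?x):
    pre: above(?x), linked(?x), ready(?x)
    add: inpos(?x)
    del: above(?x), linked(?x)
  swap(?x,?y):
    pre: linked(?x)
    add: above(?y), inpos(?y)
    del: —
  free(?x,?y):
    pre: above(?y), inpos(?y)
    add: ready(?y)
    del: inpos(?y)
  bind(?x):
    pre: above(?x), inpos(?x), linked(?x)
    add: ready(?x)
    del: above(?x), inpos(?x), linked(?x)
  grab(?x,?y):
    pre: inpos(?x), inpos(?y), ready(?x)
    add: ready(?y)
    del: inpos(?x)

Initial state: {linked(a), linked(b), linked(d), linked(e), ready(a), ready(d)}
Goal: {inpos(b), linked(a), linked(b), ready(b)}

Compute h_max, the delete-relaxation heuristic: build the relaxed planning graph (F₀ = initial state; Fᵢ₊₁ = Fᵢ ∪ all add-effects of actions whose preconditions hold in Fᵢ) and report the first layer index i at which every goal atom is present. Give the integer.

F0 = init (6 atoms)
F1 = F0 ∪ {above(a), above(b), above(d), above(e), above(f), inpos(a), inpos(b), inpos(d), inpos(e), inpos(f)}  (16 atoms)
F2 = F1 ∪ {ready(b), ready(e), ready(f)}  (19 atoms)
goal ⊆ F2  ⇒  h_max = 2

2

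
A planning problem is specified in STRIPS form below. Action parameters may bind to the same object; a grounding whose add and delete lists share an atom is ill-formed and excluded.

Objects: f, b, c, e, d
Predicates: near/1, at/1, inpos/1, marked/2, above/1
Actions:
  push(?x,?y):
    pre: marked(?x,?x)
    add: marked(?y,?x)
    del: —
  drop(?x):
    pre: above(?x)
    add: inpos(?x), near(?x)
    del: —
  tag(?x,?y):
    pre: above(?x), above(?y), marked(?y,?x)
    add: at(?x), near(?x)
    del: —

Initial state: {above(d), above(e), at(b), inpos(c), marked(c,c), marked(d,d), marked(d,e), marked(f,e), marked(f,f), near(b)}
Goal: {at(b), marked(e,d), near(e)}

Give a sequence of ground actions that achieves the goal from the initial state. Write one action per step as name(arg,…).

1. push(d,e)  →  {above(d), above(e), at(b), inpos(c), marked(c,c), marked(d,d), marked(d,e), marked(e,d), marked(f,e), marked(f,f), near(b)}
2. drop(e)  →  {above(d), above(e), at(b), inpos(c), inpos(e), marked(c,c), marked(d,d), marked(d,e), marked(e,d), marked(f,e), marked(f,f), near(b), near(e)}

push(d,e); drop(e)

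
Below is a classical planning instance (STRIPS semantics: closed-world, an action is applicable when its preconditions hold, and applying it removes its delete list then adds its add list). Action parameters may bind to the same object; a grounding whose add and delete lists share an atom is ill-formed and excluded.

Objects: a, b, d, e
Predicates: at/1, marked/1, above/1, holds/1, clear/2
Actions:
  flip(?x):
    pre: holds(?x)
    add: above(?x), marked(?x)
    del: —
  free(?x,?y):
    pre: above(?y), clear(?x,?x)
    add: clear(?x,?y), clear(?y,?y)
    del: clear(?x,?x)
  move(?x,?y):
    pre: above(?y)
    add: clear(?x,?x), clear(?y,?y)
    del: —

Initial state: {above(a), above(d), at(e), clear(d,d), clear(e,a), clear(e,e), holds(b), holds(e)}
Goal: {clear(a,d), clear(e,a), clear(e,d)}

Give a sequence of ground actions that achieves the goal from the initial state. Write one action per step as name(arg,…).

free(d,a); free(a,d); free(e,d)

1. free(d,a)  →  {above(a), above(d), at(e), clear(a,a), clear(d,a), clear(e,a), clear(e,e), holds(b), holds(e)}
2. free(a,d)  →  {above(a), above(d), at(e), clear(a,d), clear(d,a), clear(d,d), clear(e,a), clear(e,e), holds(b), holds(e)}
3. free(e,d)  →  {above(a), above(d), at(e), clear(a,d), clear(d,a), clear(d,d), clear(e,a), clear(e,d), holds(b), holds(e)}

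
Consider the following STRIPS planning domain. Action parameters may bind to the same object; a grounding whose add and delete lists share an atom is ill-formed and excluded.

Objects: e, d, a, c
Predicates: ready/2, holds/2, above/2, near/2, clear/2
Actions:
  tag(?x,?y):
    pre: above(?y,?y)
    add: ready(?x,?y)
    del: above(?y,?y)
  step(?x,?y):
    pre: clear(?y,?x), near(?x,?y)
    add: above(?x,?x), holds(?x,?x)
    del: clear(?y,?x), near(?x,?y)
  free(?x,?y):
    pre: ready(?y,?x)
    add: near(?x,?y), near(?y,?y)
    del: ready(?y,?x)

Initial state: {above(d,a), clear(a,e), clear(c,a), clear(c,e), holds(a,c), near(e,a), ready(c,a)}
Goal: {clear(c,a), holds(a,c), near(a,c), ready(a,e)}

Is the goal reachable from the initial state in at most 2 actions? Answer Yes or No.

1. step(e,a)  →  {above(d,a), above(e,e), clear(c,a), clear(c,e), holds(a,c), holds(e,e), ready(c,a)}
2. tag(a,e)  →  {above(d,a), clear(c,a), clear(c,e), holds(a,c), holds(e,e), ready(a,e), ready(c,a)}
3. free(a,c)  →  {above(d,a), clear(c,a), clear(c,e), holds(a,c), holds(e,e), near(a,c), near(c,c), ready(a,e)}
optimal plan length = 3; 3 > 2

No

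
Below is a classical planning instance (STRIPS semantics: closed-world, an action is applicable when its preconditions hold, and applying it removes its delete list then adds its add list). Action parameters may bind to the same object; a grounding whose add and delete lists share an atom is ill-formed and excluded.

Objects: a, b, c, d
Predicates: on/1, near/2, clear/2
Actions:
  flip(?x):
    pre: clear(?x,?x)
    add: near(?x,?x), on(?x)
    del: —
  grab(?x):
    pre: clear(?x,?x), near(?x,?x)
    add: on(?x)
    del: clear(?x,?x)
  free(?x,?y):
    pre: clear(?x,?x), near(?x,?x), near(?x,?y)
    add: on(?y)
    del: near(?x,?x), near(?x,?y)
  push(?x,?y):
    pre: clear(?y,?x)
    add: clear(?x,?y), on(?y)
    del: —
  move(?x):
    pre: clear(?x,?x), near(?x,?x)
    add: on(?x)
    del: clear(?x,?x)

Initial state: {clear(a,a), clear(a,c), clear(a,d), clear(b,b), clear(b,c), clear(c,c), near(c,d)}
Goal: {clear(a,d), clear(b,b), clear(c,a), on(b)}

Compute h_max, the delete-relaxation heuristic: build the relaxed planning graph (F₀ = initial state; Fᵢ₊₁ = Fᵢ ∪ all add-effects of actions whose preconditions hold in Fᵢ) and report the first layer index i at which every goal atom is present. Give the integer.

F0 = init (7 atoms)
F1 = F0 ∪ {clear(c,a), clear(c,b), clear(d,a), near(a,a), near(b,b), near(c,c), on(a), on(b), on(c)}  (16 atoms)
goal ⊆ F1  ⇒  h_max = 1

1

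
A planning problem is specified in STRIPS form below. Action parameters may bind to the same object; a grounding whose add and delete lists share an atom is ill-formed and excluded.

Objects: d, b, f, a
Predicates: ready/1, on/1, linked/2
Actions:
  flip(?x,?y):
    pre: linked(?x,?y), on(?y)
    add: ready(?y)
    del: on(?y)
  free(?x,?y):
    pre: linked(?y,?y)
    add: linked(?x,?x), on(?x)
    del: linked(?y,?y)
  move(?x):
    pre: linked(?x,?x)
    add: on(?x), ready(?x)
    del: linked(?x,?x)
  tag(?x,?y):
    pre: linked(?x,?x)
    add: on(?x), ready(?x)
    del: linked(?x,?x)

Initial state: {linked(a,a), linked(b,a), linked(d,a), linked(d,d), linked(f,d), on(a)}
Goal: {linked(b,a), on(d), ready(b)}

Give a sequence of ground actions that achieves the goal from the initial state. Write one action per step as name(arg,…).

free(d,a); free(b,d); flip(b,b)

1. free(d,a)  →  {linked(b,a), linked(d,a), linked(d,d), linked(f,d), on(a), on(d)}
2. free(b,d)  →  {linked(b,a), linked(b,b), linked(d,a), linked(f,d), on(a), on(b), on(d)}
3. flip(b,b)  →  {linked(b,a), linked(b,b), linked(d,a), linked(f,d), on(a), on(d), ready(b)}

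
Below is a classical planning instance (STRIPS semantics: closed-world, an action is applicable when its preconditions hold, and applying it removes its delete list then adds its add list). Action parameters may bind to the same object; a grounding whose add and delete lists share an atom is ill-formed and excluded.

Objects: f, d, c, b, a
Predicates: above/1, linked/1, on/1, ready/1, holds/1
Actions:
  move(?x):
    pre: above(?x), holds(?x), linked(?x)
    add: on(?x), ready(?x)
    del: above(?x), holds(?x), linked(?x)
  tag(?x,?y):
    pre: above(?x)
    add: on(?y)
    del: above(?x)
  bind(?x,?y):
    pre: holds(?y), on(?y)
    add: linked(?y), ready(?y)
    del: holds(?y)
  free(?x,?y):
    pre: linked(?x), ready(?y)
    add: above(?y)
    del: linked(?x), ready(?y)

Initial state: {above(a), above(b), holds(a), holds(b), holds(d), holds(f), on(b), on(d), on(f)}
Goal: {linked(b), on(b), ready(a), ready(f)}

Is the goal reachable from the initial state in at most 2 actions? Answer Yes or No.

No

1. tag(b,a)  →  {above(a), holds(a), holds(b), holds(d), holds(f), on(a), on(b), on(d), on(f)}
2. bind(f,f)  →  {above(a), holds(a), holds(b), holds(d), linked(f), on(a), on(b), on(d), on(f), ready(f)}
3. bind(f,b)  →  {above(a), holds(a), holds(d), linked(b), linked(f), on(a), on(b), on(d), on(f), ready(b), ready(f)}
4. bind(f,a)  →  {above(a), holds(d), linked(a), linked(b), linked(f), on(a), on(b), on(d), on(f), ready(a), ready(b), ready(f)}
optimal plan length = 4; 4 > 2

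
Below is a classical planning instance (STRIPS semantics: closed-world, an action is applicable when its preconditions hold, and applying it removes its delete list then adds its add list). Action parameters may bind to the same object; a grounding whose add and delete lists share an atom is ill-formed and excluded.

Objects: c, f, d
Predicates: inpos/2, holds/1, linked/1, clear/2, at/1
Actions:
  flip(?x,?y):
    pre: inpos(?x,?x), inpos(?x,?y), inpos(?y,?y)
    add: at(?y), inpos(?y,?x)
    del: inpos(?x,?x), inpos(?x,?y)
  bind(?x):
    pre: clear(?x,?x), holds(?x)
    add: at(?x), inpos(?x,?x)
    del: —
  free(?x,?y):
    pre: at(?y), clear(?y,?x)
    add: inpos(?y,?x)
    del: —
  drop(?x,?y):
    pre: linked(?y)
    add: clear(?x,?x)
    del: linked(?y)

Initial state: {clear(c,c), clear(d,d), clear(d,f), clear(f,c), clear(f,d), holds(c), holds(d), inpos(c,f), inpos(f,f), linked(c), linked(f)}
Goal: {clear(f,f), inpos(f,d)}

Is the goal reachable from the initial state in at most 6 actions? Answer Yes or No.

Yes

1. bind(c)  →  {at(c), clear(c,c), clear(d,d), clear(d,f), clear(f,c), clear(f,d), holds(c), holds(d), inpos(c,c), inpos(c,f), inpos(f,f), linked(c), linked(f)}
2. flip(c,f)  →  {at(c), at(f), clear(c,c), clear(d,d), clear(d,f), clear(f,c), clear(f,d), holds(c), holds(d), inpos(f,c), inpos(f,f), linked(c), linked(f)}
3. free(d,f)  →  {at(c), at(f), clear(c,c), clear(d,d), clear(d,f), clear(f,c), clear(f,d), holds(c), holds(d), inpos(f,c), inpos(f,d), inpos(f,f), linked(c), linked(f)}
4. drop(f,c)  →  {at(c), at(f), clear(c,c), clear(d,d), clear(d,f), clear(f,c), clear(f,d), clear(f,f), holds(c), holds(d), inpos(f,c), inpos(f,d), inpos(f,f), linked(f)}
optimal plan length = 4; 4 ≤ 6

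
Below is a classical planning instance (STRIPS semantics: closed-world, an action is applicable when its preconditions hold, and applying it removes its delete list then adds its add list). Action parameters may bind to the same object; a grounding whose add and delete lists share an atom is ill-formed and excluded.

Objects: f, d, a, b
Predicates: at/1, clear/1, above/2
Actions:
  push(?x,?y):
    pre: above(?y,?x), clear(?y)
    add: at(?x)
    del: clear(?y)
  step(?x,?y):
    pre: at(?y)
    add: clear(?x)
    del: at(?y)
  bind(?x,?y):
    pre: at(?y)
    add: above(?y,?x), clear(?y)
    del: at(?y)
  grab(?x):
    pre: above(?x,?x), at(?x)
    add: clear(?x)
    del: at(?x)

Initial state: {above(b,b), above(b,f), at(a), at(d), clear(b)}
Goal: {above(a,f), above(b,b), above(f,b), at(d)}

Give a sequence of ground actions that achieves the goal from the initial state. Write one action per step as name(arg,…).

1. push(f,b)  →  {above(b,b), above(b,f), at(a), at(d), at(f)}
2. bind(f,a)  →  {above(a,f), above(b,b), above(b,f), at(d), at(f), clear(a)}
3. bind(b,f)  →  {above(a,f), above(b,b), above(b,f), above(f,b), at(d), clear(a), clear(f)}

push(f,b); bind(f,a); bind(b,f)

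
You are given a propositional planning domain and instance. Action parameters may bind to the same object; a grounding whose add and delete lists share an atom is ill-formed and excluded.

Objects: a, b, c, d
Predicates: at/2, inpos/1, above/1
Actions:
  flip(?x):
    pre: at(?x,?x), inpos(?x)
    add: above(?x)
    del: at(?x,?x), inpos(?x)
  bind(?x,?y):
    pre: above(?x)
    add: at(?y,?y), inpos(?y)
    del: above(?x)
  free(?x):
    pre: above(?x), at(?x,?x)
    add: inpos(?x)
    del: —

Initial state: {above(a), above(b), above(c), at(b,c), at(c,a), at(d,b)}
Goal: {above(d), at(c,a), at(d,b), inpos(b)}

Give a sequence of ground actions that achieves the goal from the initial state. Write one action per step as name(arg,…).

bind(a,b); bind(b,d); flip(d)

1. bind(a,b)  →  {above(b), above(c), at(b,b), at(b,c), at(c,a), at(d,b), inpos(b)}
2. bind(b,d)  →  {above(c), at(b,b), at(b,c), at(c,a), at(d,b), at(d,d), inpos(b), inpos(d)}
3. flip(d)  →  {above(c), above(d), at(b,b), at(b,c), at(c,a), at(d,b), inpos(b)}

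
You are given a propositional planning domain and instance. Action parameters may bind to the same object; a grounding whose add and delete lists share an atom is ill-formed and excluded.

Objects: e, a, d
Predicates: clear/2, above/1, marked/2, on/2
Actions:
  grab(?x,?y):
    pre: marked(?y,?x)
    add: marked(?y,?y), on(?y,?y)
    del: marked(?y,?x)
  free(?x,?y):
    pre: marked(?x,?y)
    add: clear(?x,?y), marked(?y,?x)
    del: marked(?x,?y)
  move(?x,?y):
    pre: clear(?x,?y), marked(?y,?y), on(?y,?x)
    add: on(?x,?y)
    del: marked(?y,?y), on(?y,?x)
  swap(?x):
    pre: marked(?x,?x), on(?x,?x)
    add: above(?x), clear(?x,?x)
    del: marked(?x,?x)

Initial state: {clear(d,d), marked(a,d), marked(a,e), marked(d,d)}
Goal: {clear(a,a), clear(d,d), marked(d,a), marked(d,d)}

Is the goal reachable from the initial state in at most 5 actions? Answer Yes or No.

1. grab(e,a)  →  {clear(d,d), marked(a,a), marked(a,d), marked(d,d), on(a,a)}
2. free(a,d)  →  {clear(a,d), clear(d,d), marked(a,a), marked(d,a), marked(d,d), on(a,a)}
3. swap(a)  →  {above(a), clear(a,a), clear(a,d), clear(d,d), marked(d,a), marked(d,d), on(a,a)}
optimal plan length = 3; 3 ≤ 5

Yes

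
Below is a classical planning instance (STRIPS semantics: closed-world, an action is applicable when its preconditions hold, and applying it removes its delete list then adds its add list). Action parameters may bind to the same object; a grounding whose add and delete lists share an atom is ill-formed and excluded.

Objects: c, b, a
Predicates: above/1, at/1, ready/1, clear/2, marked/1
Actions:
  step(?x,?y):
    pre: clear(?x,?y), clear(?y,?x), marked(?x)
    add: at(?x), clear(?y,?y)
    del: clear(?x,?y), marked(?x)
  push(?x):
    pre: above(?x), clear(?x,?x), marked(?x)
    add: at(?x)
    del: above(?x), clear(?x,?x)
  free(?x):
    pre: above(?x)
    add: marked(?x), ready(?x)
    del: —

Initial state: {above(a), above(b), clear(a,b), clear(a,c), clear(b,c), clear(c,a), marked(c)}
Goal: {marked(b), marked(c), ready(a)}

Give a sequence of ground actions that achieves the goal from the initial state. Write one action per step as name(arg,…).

free(b); free(a)

1. free(b)  →  {above(a), above(b), clear(a,b), clear(a,c), clear(b,c), clear(c,a), marked(b), marked(c), ready(b)}
2. free(a)  →  {above(a), above(b), clear(a,b), clear(a,c), clear(b,c), clear(c,a), marked(a), marked(b), marked(c), ready(a), ready(b)}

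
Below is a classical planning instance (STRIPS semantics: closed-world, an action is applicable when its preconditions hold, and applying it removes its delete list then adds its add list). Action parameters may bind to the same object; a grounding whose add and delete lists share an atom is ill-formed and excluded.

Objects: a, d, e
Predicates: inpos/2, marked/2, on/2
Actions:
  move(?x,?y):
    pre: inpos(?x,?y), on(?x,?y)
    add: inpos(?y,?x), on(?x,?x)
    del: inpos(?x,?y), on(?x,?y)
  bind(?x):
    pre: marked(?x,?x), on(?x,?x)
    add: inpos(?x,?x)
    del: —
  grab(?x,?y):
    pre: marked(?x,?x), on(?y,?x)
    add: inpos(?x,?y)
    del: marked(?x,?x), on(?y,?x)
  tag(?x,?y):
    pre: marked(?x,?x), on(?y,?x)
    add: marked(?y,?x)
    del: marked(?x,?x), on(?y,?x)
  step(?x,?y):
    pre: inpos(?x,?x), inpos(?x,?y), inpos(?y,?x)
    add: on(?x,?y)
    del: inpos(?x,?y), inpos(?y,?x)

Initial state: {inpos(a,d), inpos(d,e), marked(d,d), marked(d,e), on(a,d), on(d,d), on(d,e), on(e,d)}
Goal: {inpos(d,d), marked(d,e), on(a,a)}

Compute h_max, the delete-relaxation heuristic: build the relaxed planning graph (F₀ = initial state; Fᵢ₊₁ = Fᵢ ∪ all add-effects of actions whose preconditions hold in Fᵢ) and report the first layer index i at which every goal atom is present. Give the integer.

F0 = init (8 atoms)
F1 = F0 ∪ {inpos(d,a), inpos(d,d), inpos(e,d), marked(a,d), marked(e,d), on(a,a)}  (14 atoms)
goal ⊆ F1  ⇒  h_max = 1

1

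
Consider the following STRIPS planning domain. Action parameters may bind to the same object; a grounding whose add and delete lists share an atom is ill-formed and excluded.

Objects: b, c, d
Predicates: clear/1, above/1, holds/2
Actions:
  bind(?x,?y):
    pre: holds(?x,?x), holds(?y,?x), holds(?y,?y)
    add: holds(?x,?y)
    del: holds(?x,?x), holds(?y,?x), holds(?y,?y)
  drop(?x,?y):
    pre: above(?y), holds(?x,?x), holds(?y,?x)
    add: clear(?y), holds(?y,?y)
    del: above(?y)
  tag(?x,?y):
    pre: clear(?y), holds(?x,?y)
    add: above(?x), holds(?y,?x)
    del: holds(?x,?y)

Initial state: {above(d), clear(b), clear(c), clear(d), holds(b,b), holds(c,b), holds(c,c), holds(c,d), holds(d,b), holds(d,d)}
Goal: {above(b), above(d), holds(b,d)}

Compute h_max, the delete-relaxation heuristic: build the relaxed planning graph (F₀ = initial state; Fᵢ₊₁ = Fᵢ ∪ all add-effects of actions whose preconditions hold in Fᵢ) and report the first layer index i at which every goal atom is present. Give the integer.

F0 = init (10 atoms)
F1 = F0 ∪ {above(c), holds(b,c), holds(b,d), holds(d,c)}  (14 atoms)
F2 = F1 ∪ {above(b)}  (15 atoms)
goal ⊆ F2  ⇒  h_max = 2

2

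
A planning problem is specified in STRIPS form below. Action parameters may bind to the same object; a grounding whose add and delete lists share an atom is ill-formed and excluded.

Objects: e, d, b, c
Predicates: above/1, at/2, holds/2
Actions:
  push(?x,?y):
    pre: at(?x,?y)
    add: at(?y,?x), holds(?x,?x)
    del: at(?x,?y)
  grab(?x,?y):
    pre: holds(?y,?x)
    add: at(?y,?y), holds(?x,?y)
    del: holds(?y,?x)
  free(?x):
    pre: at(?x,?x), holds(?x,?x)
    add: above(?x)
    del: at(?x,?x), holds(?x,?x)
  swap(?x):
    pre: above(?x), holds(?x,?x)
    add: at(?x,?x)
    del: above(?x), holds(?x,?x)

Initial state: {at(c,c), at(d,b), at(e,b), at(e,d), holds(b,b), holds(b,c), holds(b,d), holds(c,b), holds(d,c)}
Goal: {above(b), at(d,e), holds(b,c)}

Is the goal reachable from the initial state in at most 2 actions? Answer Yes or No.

1. push(e,d)  →  {at(c,c), at(d,b), at(d,e), at(e,b), holds(b,b), holds(b,c), holds(b,d), holds(c,b), holds(d,c), holds(e,e)}
2. grab(d,b)  →  {at(b,b), at(c,c), at(d,b), at(d,e), at(e,b), holds(b,b), holds(b,c), holds(c,b), holds(d,b), holds(d,c), holds(e,e)}
3. free(b)  →  {above(b), at(c,c), at(d,b), at(d,e), at(e,b), holds(b,c), holds(c,b), holds(d,b), holds(d,c), holds(e,e)}
optimal plan length = 3; 3 > 2

No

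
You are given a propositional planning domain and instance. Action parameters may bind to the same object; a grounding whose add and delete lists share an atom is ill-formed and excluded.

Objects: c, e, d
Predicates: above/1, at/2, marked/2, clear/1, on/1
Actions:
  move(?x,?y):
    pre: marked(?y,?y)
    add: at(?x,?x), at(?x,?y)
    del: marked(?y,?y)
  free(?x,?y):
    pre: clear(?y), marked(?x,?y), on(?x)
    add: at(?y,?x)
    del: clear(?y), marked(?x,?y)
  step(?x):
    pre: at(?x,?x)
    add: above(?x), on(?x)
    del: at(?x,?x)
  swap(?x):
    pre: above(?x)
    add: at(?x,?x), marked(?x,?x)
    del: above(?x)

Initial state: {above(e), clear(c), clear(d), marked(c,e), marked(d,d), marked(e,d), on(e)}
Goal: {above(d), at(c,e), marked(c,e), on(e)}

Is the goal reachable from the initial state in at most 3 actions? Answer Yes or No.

No

1. move(d,d)  →  {above(e), at(d,d), clear(c), clear(d), marked(c,e), marked(e,d), on(e)}
2. step(d)  →  {above(d), above(e), clear(c), clear(d), marked(c,e), marked(e,d), on(d), on(e)}
3. swap(e)  →  {above(d), at(e,e), clear(c), clear(d), marked(c,e), marked(e,d), marked(e,e), on(d), on(e)}
4. move(c,e)  →  {above(d), at(c,c), at(c,e), at(e,e), clear(c), clear(d), marked(c,e), marked(e,d), on(d), on(e)}
optimal plan length = 4; 4 > 3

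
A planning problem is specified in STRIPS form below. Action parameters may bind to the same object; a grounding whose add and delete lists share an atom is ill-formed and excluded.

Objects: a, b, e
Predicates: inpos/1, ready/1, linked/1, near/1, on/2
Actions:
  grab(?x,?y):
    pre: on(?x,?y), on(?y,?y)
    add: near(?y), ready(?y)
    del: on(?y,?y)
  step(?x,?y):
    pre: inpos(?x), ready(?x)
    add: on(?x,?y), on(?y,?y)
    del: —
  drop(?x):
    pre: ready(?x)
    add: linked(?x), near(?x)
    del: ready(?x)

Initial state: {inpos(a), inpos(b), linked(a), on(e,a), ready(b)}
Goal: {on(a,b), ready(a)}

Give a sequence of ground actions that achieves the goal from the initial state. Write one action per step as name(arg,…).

step(b,a); grab(a,a); step(a,b)

1. step(b,a)  →  {inpos(a), inpos(b), linked(a), on(a,a), on(b,a), on(e,a), ready(b)}
2. grab(a,a)  →  {inpos(a), inpos(b), linked(a), near(a), on(b,a), on(e,a), ready(a), ready(b)}
3. step(a,b)  →  {inpos(a), inpos(b), linked(a), near(a), on(a,b), on(b,a), on(b,b), on(e,a), ready(a), ready(b)}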